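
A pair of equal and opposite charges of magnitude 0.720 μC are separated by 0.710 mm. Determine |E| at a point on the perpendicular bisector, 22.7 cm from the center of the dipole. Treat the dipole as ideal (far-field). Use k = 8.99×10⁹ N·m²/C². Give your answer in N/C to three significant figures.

E ≈ 393 N/C

Dipole moment p = qd = (7.20×10⁻⁷ C)(7.10×10⁻⁴ m) = 5.112×10⁻¹⁰ C·m.
In the equatorial plane E = kp/r³.
E = (8.99×10⁹)(5.112×10⁻¹⁰) / (0.227)³ = 392.9 N/C.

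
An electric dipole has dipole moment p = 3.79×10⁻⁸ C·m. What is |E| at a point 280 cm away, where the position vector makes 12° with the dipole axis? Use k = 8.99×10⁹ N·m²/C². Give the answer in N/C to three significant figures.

E ≈ 30.5 N/C

At angle θ the dipole field magnitude is E = (kp/r³)·√(1 + 3cos²θ).
kp/r³ = (8.99×10⁹)(3.79×10⁻⁸) / (2.80)³ = 15.52 N/C.
√(1 + 3cos²12°) = √(1 + 3·0.9568) = √3.8703 ≈ 1.9673.
E ≈ 15.52 × 1.967 = 30.54 N/C.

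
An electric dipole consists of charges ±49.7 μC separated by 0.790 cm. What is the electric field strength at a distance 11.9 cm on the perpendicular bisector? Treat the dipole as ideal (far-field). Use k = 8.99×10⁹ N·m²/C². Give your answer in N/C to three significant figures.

Dipole moment p = qd = (4.97×10⁻⁵ C)(0.00790 m) = 3.926×10⁻⁷ C·m.
On the perpendicular bisector E = kp/r³ (half the axial value at the same distance).
E = (8.99×10⁹)(3.926×10⁻⁷) / (0.119)³ = 2.094×10⁶ N/C.

E ≈ 2.09×10⁶ N/C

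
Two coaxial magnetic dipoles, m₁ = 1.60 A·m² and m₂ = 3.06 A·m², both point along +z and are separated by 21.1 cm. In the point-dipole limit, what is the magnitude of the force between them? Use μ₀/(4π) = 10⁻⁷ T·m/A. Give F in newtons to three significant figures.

F ≈ 0.00148 N

On-axis B of dipole 1: B = (μ₀/4π)·2m₁/r³. Force on dipole 2: F = m₂·dB/dr.
dB/dr = −(μ₀/4π)·6m₁/r⁴, so |F| = (μ₀/4π)·6m₁m₂/r⁴.
F = 6(10⁻⁷)(1.60)(3.06)/(0.211)⁴ = 0.001482 N.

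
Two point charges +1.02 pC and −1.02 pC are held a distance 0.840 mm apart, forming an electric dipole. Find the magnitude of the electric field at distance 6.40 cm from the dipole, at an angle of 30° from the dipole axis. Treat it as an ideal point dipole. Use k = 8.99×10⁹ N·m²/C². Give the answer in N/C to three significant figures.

Dipole moment p = qd = (1.02×10⁻¹² C)(8.40×10⁻⁴ m) = 8.568×10⁻¹⁶ C·m.
At angle θ the dipole field magnitude is E = (kp/r³)·√(1 + 3cos²θ).
kp/r³ = (8.99×10⁹)(8.568×10⁻¹⁶) / (0.0640)³ = 0.02938 N/C.
√(1 + 3cos²30°) = √(1 + 3·0.7500) = √3.2500 ≈ 1.8028.
E ≈ 0.02938 × 1.803 = 0.05297 N/C.

E ≈ 0.0530 N/C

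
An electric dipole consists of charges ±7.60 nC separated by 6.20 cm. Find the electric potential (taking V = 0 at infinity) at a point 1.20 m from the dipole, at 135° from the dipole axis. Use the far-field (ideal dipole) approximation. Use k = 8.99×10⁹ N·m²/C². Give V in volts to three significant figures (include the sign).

Dipole moment p = qd = (7.60×10⁻⁹ C)(0.0620 m) = 4.712×10⁻¹⁰ C·m.
The dipole potential is V = kp cosθ / r².
V = (8.99×10⁹)(4.712×10⁻¹⁰)·cos135° / (1.20)² = -2.080 V.

V ≈ -2.08 V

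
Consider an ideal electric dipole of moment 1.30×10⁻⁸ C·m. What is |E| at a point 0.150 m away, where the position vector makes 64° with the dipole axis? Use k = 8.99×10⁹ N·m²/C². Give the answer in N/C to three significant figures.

E ≈ 4.35×10⁴ N/C

At angle θ the dipole field magnitude is E = (kp/r³)·√(1 + 3cos²θ).
kp/r³ = (8.99×10⁹)(1.30×10⁻⁸) / (0.150)³ = 3.463×10⁴ N/C.
√(1 + 3cos²64°) = √(1 + 3·0.1922) = √1.5765 ≈ 1.2556.
E ≈ 3.463×10⁴ × 1.256 = 4.348×10⁴ N/C.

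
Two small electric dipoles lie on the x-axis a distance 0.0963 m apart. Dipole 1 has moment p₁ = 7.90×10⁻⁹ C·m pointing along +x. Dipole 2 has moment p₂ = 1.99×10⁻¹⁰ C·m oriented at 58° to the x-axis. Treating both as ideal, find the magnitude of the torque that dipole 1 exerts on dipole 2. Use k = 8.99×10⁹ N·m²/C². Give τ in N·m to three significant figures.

The second dipole sits on the axis of the first, so the field there is axial: E₁ = 2kp₁/r³ along +x.
E₁ = 2(8.99×10⁹)(7.90×10⁻⁹)/(0.0963)³ = 1.591×10⁵ N/C.
Torque on the second dipole: τ = p₂ E₁ sinθ.
τ = (1.99×10⁻¹⁰)(1.591×10⁵)·sin58° = 2.684×10⁻⁵ N·m.

τ ≈ 2.68×10⁻⁵ N·m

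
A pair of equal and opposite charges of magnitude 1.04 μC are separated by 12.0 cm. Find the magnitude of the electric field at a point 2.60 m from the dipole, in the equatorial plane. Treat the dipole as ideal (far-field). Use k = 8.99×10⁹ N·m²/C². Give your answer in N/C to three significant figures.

E ≈ 63.8 N/C

Dipole moment p = qd = (1.04×10⁻⁶ C)(0.120 m) = 1.248×10⁻⁷ C·m.
In the equatorial plane E = kp/r³.
E = (8.99×10⁹)(1.248×10⁻⁷) / (2.60)³ = 63.83 N/C.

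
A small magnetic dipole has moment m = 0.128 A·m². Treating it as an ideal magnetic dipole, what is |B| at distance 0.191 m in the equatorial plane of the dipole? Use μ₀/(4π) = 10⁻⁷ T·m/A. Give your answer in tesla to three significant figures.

B ≈ 1.84×10⁻⁶ T

In the equatorial plane B = (μ₀/4π)·m/r³ (half the axial value).
B = (10⁻⁷)·(0.128) / (0.191)³ = 1.837×10⁻⁶ T.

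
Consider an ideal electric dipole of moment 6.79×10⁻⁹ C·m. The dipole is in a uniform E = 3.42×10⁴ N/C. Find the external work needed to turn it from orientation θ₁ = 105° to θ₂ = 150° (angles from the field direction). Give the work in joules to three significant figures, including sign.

W ≈ 1.41×10⁻⁴ J

W_ext = ΔU = U(θ₂) − U(θ₁) = −pE cosθ₂ − (−pE cosθ₁) = pE(cosθ₁ − cosθ₂).
W = (6.79×10⁻⁹)(3.42×10⁴)·(cos105° − cos150°) = (2.322×10⁻⁴)·(+0.6072) = 1.410×10⁻⁴ J.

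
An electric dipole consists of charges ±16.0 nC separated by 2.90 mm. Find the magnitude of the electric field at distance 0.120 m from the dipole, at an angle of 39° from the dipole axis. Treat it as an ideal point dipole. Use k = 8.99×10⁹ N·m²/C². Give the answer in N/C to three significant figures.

Dipole moment p = qd = (1.60×10⁻⁸ C)(0.00290 m) = 4.64×10⁻¹¹ C·m.
At angle θ the dipole field magnitude is E = (kp/r³)·√(1 + 3cos²θ).
kp/r³ = (8.99×10⁹)(4.64×10⁻¹¹) / (0.120)³ = 241.4 N/C.
√(1 + 3cos²39°) = √(1 + 3·0.6040) = √2.8119 ≈ 1.6769.
E ≈ 241.4 × 1.677 = 404.8 N/C.

E ≈ 405 N/C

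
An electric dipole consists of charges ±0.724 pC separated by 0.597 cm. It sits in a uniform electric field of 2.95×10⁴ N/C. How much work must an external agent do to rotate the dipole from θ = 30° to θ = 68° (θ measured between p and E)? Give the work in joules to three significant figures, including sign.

W ≈ 6.27×10⁻¹¹ J

Dipole moment p = qd = (7.24×10⁻¹³ C)(0.00597 m) = 4.322×10⁻¹⁵ C·m.
W_ext = ΔU = U(θ₂) − U(θ₁) = −pE cosθ₂ − (−pE cosθ₁) = pE(cosθ₁ − cosθ₂).
W = (4.322×10⁻¹⁵)(2.95×10⁴)·(cos30° − cos68°) = (1.275×10⁻¹⁰)·(+0.4914) = 6.266×10⁻¹¹ J.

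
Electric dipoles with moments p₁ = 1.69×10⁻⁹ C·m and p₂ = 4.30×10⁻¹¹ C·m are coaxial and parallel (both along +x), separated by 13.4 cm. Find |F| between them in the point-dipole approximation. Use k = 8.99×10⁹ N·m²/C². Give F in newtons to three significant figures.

F ≈ 1.22×10⁻⁵ N

On-axis field of dipole 1 at distance r: E = 2kp₁/r³. Force on dipole 2 is F = p₂·dE/dr (gradient along axis).
dE/dr = −6kp₁/r⁴, so |F| = 6kp₁p₂/r⁴ (attractive for aligned moments).
F = 6(8.99×10⁹)(1.69×10⁻⁹)(4.30×10⁻¹¹)/(0.134)⁴ = 1.216×10⁻⁵ N.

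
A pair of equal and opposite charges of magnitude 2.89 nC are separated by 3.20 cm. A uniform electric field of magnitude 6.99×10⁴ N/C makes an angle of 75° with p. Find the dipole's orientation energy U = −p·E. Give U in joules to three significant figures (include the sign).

Dipole moment p = qd = (2.89×10⁻⁹ C)(0.0320 m) = 9.248×10⁻¹¹ C·m.
U = −p·E = −pE cosθ.
U = −(9.248×10⁻¹¹)(6.99×10⁴)·cos75° = -1.673×10⁻⁶ J.

U ≈ -1.67×10⁻⁶ J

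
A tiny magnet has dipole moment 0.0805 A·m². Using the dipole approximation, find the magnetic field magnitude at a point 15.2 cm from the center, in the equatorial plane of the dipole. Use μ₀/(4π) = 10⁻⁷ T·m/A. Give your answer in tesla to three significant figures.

In the equatorial plane B = (μ₀/4π)·m/r³ (half the axial value).
B = (10⁻⁷)·(0.0805) / (0.152)³ = 2.292×10⁻⁶ T.

B ≈ 2.29×10⁻⁶ T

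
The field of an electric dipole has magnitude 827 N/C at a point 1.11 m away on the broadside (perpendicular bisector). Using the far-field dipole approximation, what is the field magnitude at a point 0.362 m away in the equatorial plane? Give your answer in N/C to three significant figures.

Dipole fields scale as 1/r³ in the far field; the geometry is the same at both points.
E₂ = E₁ · (r₁/r₂)³ = 827 · (1.11/0.362)³.
(r₁/r₂)³ = (3.066)³ = 28.83.
E₂ ≈ 2.384×10⁴ N/C.

E ≈ 2.38×10⁴ N/C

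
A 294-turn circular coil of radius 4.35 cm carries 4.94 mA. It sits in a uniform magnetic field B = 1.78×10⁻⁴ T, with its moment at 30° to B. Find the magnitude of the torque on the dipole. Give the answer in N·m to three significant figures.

m = NIA = NIπa² = 294·(0.00494)·π·(0.0435)² = 0.008634 A·m².
Torque on a magnetic dipole: τ = mB sinθ.
τ = (0.008634)(1.78×10⁻⁴)·sin30° = 7.684×10⁻⁷ N·m.

τ ≈ 7.68×10⁻⁷ N·m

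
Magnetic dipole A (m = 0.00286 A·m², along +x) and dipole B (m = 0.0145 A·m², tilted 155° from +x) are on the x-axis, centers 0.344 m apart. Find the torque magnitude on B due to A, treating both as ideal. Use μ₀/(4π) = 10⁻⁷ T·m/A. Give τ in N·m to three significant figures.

τ ≈ 8.61×10⁻¹¹ N·m

Dipole B is on the axis of dipole A, so B₁ there is axial: B₁ = (μ₀/4π)·2m₁/r³ along +x.
B₁ = 2(10⁻⁷)(0.00286)/(0.344)³ = 1.405×10⁻⁸ T.
τ = m₂ B₁ sinθ.
τ = (0.0145)(1.405×10⁻⁸)·sin155° = 8.611×10⁻¹¹ N·m.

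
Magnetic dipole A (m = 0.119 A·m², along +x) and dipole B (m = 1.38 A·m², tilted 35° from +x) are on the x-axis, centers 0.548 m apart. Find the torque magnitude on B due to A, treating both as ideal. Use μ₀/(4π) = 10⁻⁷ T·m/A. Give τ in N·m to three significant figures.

τ ≈ 1.14×10⁻⁷ N·m

Dipole B is on the axis of dipole A, so B₁ there is axial: B₁ = (μ₀/4π)·2m₁/r³ along +x.
B₁ = 2(10⁻⁷)(0.119)/(0.548)³ = 1.446×10⁻⁷ T.
τ = m₂ B₁ sinθ.
τ = (1.38)(1.446×10⁻⁷)·sin35° = 1.145×10⁻⁷ N·m.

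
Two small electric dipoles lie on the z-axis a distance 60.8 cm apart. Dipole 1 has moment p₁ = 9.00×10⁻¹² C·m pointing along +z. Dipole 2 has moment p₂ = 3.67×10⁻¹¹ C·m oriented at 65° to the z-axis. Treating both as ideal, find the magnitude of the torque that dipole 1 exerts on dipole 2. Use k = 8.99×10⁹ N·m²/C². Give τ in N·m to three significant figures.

τ ≈ 2.39×10⁻¹¹ N·m

The second dipole sits on the axis of the first, so the field there is axial: E₁ = 2kp₁/r³ along +z.
E₁ = 2(8.99×10⁹)(9.00×10⁻¹²)/(0.608)³ = 0.7200 N/C.
Torque on the second dipole: τ = p₂ E₁ sinθ.
τ = (3.67×10⁻¹¹)(0.7200)·sin65° = 2.395×10⁻¹¹ N·m.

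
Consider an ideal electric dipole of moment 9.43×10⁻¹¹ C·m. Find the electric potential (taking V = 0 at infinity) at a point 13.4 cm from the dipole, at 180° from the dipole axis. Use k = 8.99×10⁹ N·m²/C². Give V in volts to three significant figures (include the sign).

V ≈ -47.2 V

The dipole potential is V = kp cosθ / r².
V = (8.99×10⁹)(9.43×10⁻¹¹)·cos180° / (0.134)² = -47.21 V.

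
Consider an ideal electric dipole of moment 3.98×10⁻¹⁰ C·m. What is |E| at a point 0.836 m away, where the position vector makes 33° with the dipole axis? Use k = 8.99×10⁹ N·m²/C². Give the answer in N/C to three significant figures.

E ≈ 10.8 N/C

At angle θ the dipole field magnitude is E = (kp/r³)·√(1 + 3cos²θ).
kp/r³ = (8.99×10⁹)(3.98×10⁻¹⁰) / (0.836)³ = 6.124 N/C.
√(1 + 3cos²33°) = √(1 + 3·0.7034) = √3.1101 ≈ 1.7635.
E ≈ 6.124 × 1.764 = 10.80 N/C.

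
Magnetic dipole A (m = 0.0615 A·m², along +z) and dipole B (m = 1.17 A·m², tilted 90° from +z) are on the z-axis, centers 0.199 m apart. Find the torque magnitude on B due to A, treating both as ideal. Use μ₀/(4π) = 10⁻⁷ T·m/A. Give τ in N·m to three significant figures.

τ ≈ 1.83×10⁻⁶ N·m

Dipole B is on the axis of dipole A, so B₁ there is axial: B₁ = (μ₀/4π)·2m₁/r³ along +z.
B₁ = 2(10⁻⁷)(0.0615)/(0.199)³ = 1.561×10⁻⁶ T.
τ = m₂ B₁ sinθ.
τ = (1.17)(1.561×10⁻⁶)·sin90° = 1.826×10⁻⁶ N·m.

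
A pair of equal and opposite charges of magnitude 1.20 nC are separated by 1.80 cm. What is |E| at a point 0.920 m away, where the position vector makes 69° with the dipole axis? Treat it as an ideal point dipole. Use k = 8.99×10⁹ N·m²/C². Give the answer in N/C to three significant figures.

Dipole moment p = qd = (1.20×10⁻⁹ C)(0.0180 m) = 2.16×10⁻¹¹ C·m.
At angle θ the dipole field magnitude is E = (kp/r³)·√(1 + 3cos²θ).
kp/r³ = (8.99×10⁹)(2.16×10⁻¹¹) / (0.920)³ = 0.2494 N/C.
√(1 + 3cos²69°) = √(1 + 3·0.1284) = √1.3853 ≈ 1.1770.
E ≈ 0.2494 × 1.177 = 0.2935 N/C.

E ≈ 0.294 N/C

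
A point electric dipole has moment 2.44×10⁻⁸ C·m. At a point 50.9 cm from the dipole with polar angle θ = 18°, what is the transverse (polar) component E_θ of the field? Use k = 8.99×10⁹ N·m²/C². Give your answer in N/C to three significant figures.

E_θ ≈ 514 N/C

For a dipole, E_θ = (kp sinθ)/r³.
kp/r³ = (8.99×10⁹)(2.44×10⁻⁸)/(0.509)³ = 1663 N/C.
E_θ = 1663·sin18° = 514.0 N/C.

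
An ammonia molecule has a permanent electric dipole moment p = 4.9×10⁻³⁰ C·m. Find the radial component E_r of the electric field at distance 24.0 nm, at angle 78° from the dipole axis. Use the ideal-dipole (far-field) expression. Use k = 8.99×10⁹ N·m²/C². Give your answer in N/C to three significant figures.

E_r ≈ 1330 N/C

For a dipole, E_r = (2kp cosθ)/r³.
kp/r³ = (8.99×10⁹)(4.90×10⁻³⁰)/(2.40×10⁻⁸)³ = 3187 N/C.
E_r = 2·3187·cos78° = 1325 N/C.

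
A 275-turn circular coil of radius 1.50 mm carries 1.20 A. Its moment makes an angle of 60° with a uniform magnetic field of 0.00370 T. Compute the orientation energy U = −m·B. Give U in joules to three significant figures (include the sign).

m = NIA = NIπa² = 275·(1.20)·π·(0.00150)² = 0.002333 A·m².
U = −m·B = −mB cosθ.
U = −(0.002333)(0.00370)·cos60° = -4.316×10⁻⁶ J.

U ≈ -4.32×10⁻⁶ J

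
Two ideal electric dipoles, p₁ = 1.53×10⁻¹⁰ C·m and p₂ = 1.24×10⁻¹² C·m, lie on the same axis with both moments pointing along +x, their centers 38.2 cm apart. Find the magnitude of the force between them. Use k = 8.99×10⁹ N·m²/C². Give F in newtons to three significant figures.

F ≈ 4.81×10⁻¹⁰ N

On-axis field of dipole 1 at distance r: E = 2kp₁/r³. Force on dipole 2 is F = p₂·dE/dr (gradient along axis).
dE/dr = −6kp₁/r⁴, so |F| = 6kp₁p₂/r⁴ (attractive for aligned moments).
F = 6(8.99×10⁹)(1.53×10⁻¹⁰)(1.24×10⁻¹²)/(0.382)⁴ = 4.806×10⁻¹⁰ N.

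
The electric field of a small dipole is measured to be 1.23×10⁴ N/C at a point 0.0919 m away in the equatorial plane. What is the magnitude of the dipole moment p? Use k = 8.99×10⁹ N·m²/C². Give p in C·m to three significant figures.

p ≈ 1.06×10⁻⁹ C·m

In the equatorial plane E = kp/r³, so p = Er³/(k).
p = (1.23×10⁴)·(0.0919)³ / (8.99×10⁹) = 1.062×10⁻⁹ C·m.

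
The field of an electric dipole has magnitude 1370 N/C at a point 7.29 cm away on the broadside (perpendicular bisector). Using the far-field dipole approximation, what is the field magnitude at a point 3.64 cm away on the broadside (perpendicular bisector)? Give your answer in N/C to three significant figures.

E ≈ 1.10×10⁴ N/C

Dipole fields scale as 1/r³ in the far field; the geometry is the same at both points.
E₂ = E₁ · (r₁/r₂)³ = 1370 · (7.29/3.64)³.
(r₁/r₂)³ = (2.003)³ = 8.033.
E₂ ≈ 1.101×10⁴ N/C.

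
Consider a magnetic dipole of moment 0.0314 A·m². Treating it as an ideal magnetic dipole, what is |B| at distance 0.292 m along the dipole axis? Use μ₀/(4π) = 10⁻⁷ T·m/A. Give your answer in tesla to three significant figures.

B ≈ 2.52×10⁻⁷ T

On axis B = (μ₀/4π)·2m/r³.
B = 2·(10⁻⁷)·(0.0314) / (0.292)³ = 2.522×10⁻⁷ T.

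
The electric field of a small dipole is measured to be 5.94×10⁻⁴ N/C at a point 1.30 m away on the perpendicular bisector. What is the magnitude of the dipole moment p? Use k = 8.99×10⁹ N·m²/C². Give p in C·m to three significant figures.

In the equatorial plane E = kp/r³, so p = Er³/(k).
p = (5.94×10⁻⁴)·(1.30)³ / (8.99×10⁹) = 1.452×10⁻¹³ C·m.

p ≈ 1.45×10⁻¹³ C·m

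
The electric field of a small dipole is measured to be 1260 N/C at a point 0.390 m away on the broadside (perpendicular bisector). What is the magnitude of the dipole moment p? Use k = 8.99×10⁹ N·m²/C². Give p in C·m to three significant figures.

p ≈ 8.31×10⁻⁹ C·m

In the equatorial plane E = kp/r³, so p = Er³/(k).
p = (1260)·(0.390)³ / (8.99×10⁹) = 8.314×10⁻⁹ C·m.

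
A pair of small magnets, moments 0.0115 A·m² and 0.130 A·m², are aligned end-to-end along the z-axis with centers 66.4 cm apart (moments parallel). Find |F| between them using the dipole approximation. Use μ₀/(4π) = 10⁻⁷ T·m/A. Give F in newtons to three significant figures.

F ≈ 4.61×10⁻⁹ N

On-axis B of dipole 1: B = (μ₀/4π)·2m₁/r³. Force on dipole 2: F = m₂·dB/dr.
dB/dr = −(μ₀/4π)·6m₁/r⁴, so |F| = (μ₀/4π)·6m₁m₂/r⁴.
F = 6(10⁻⁷)(0.0115)(0.130)/(0.664)⁴ = 4.614×10⁻⁹ N.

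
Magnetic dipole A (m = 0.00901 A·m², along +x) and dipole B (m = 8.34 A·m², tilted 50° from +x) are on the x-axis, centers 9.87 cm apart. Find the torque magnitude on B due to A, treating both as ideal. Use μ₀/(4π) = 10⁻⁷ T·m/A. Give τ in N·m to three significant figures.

Dipole B is on the axis of dipole A, so B₁ there is axial: B₁ = (μ₀/4π)·2m₁/r³ along +x.
B₁ = 2(10⁻⁷)(0.00901)/(0.0987)³ = 1.874×10⁻⁶ T.
τ = m₂ B₁ sinθ.
τ = (8.34)(1.874×10⁻⁶)·sin50° = 1.197×10⁻⁵ N·m.

τ ≈ 1.20×10⁻⁵ N·m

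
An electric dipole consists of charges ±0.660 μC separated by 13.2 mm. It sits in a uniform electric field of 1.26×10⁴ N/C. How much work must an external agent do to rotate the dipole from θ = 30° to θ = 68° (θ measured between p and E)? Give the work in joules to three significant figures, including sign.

W ≈ 5.39×10⁻⁵ J

Dipole moment p = qd = (6.60×10⁻⁷ C)(0.0132 m) = 8.712×10⁻⁹ C·m.
W_ext = ΔU = U(θ₂) − U(θ₁) = −pE cosθ₂ − (−pE cosθ₁) = pE(cosθ₁ − cosθ₂).
W = (8.712×10⁻⁹)(1.26×10⁴)·(cos30° − cos68°) = (1.098×10⁻⁴)·(+0.4914) = 5.394×10⁻⁵ J.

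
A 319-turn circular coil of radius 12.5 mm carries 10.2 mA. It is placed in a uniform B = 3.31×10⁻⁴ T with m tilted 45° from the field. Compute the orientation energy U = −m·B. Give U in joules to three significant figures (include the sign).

U ≈ -3.74×10⁻⁷ J

m = NIA = NIπa² = 319·(0.0102)·π·(0.0125)² = 0.001597 A·m².
U = −m·B = −mB cosθ.
U = −(0.001597)(3.31×10⁻⁴)·cos45° = -3.738×10⁻⁷ J.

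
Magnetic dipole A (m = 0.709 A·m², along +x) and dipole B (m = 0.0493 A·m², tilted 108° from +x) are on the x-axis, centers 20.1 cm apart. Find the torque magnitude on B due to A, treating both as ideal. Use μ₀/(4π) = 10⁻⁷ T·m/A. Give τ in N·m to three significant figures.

Dipole B is on the axis of dipole A, so B₁ there is axial: B₁ = (μ₀/4π)·2m₁/r³ along +x.
B₁ = 2(10⁻⁷)(0.709)/(0.201)³ = 1.746×10⁻⁵ T.
τ = m₂ B₁ sinθ.
τ = (0.0493)(1.746×10⁻⁵)·sin108° = 8.187×10⁻⁷ N·m.

τ ≈ 8.19×10⁻⁷ N·m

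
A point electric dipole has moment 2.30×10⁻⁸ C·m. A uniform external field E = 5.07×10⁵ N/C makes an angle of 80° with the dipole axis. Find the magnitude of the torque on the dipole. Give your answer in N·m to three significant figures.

τ ≈ 0.0115 N·m

Torque on an electric dipole: τ = pE sinθ.
τ = (2.30×10⁻⁸)(5.07×10⁵)·sin80° = 0.01148 N·m.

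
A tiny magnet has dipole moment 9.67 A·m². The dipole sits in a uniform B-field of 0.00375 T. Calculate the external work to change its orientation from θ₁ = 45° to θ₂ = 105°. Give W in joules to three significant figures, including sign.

W ≈ 0.0350 J

W_ext = ΔU = −mB cosθ₂ + mB cosθ₁ = mB(cosθ₁ − cosθ₂).
W = (9.67)(0.00375)·(cos45° − cos105°) = (0.03626)·(+0.9659) = 0.03503 J.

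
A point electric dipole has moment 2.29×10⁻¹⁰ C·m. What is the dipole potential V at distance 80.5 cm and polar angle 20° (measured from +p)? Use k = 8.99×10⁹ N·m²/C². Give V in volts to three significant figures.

The dipole potential is V = kp cosθ / r².
V = (8.99×10⁹)(2.29×10⁻¹⁰)·cos20° / (0.805)² = 2.985 V.

V ≈ 2.99 V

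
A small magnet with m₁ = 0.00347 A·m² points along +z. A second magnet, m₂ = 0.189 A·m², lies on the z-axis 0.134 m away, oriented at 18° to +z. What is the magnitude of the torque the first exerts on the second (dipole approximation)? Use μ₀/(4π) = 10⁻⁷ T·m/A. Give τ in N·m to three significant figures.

Dipole B is on the axis of dipole A, so B₁ there is axial: B₁ = (μ₀/4π)·2m₁/r³ along +z.
B₁ = 2(10⁻⁷)(0.00347)/(0.134)³ = 2.884×10⁻⁷ T.
τ = m₂ B₁ sinθ.
τ = (0.189)(2.884×10⁻⁷)·sin18° = 1.685×10⁻⁸ N·m.

τ ≈ 1.68×10⁻⁸ N·m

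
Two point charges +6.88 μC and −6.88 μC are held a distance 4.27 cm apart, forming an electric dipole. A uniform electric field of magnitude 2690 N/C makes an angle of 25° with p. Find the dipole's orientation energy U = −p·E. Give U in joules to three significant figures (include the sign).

U ≈ -7.16×10⁻⁴ J

Dipole moment p = qd = (6.88×10⁻⁶ C)(0.0427 m) = 2.938×10⁻⁷ C·m.
U = −p·E = −pE cosθ.
U = −(2.938×10⁻⁷)(2690)·cos25° = -7.163×10⁻⁴ J.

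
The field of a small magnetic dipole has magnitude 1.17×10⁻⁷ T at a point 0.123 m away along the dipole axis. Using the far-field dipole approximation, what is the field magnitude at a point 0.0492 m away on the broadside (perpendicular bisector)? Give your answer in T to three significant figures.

Dipole fields scale as 1/r³ in the far field.
The axial field is twice the equatorial field at the same r, so the geometry factor is 1/2.
B₂ = B₁ · (1/2) · (r₁/r₂)³ = 1.17×10⁻⁷ · 0.5 · (0.123/0.0492)³.
(r₁/r₂)³ = (2.5)³ = 15.62.
B₂ ≈ 9.141×10⁻⁷ T.

B ≈ 9.14×10⁻⁷ T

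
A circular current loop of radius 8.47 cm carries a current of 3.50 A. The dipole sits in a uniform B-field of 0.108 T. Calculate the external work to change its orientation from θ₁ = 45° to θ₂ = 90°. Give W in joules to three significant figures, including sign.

W ≈ 0.00602 J

Magnetic moment m = IA = Iπa² = (3.50)·π·(0.0847)² = 0.07888 A·m².
W_ext = ΔU = −mB cosθ₂ + mB cosθ₁ = mB(cosθ₁ − cosθ₂).
W = (0.07888)(0.108)·(cos45° − cos90°) = (0.008519)·(+0.7071) = 0.006024 J.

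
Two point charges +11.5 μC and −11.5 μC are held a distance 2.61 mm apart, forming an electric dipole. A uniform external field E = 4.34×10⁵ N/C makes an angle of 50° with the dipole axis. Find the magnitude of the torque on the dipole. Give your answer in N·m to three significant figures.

τ ≈ 0.00998 N·m

Dipole moment p = qd = (1.15×10⁻⁵ C)(0.00261 m) = 3.002×10⁻⁸ C·m.
Torque on an electric dipole: τ = pE sinθ.
τ = (3.002×10⁻⁸)(4.34×10⁵)·sin50° = 0.009981 N·m.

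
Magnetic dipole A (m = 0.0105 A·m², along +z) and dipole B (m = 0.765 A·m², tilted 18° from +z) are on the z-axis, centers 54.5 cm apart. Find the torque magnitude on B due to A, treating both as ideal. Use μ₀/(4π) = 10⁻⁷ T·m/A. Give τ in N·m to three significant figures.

Dipole B is on the axis of dipole A, so B₁ there is axial: B₁ = (μ₀/4π)·2m₁/r³ along +z.
B₁ = 2(10⁻⁷)(0.0105)/(0.545)³ = 1.297×10⁻⁸ T.
τ = m₂ B₁ sinθ.
τ = (0.765)(1.297×10⁻⁸)·sin18° = 3.067×10⁻⁹ N·m.

τ ≈ 3.07×10⁻⁹ N·m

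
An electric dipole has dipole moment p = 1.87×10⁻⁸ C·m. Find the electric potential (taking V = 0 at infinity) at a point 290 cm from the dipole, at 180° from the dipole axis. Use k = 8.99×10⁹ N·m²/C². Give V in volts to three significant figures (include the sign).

V ≈ -20.0 V

The dipole potential is V = kp cosθ / r².
V = (8.99×10⁹)(1.87×10⁻⁸)·cos180° / (2.90)² = -19.99 V.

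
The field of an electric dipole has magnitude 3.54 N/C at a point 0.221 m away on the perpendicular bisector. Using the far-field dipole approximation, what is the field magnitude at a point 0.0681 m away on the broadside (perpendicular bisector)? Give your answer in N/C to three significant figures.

Dipole fields scale as 1/r³ in the far field; the geometry is the same at both points.
E₂ = E₁ · (r₁/r₂)³ = 3.54 · (0.221/0.0681)³.
(r₁/r₂)³ = (3.245)³ = 34.18.
E₂ ≈ 121.0 N/C.

E ≈ 121 N/C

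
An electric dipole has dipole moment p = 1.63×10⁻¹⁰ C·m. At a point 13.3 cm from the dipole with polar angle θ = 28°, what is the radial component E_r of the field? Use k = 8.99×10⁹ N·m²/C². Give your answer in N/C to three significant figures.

For a dipole, E_r = (2kp cosθ)/r³.
kp/r³ = (8.99×10⁹)(1.63×10⁻¹⁰)/(0.133)³ = 622.9 N/C.
E_r = 2·622.9·cos28° = 1100 N/C.

E_r ≈ 1100 N/C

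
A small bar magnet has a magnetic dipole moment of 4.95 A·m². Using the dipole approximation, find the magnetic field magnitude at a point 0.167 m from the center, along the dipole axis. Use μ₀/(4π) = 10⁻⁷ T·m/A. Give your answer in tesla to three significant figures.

B ≈ 2.13×10⁻⁴ T

On axis B = (μ₀/4π)·2m/r³.
B = 2·(10⁻⁷)·(4.95) / (0.167)³ = 2.126×10⁻⁴ T.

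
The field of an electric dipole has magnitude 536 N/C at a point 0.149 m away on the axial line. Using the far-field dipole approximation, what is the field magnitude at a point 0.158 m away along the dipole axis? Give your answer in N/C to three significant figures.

E ≈ 450 N/C

Dipole fields scale as 1/r³ in the far field; the geometry is the same at both points.
E₂ = E₁ · (r₁/r₂)³ = 536 · (0.149/0.158)³.
(r₁/r₂)³ = (0.943)³ = 0.8387.
E₂ ≈ 449.5 N/C.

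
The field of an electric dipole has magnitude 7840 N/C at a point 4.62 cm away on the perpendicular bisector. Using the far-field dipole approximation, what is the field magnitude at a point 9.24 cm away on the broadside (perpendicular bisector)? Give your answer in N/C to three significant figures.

Dipole fields scale as 1/r³ in the far field; the geometry is the same at both points.
E₂ = E₁ · (r₁/r₂)³ = 7840 · (4.62/9.24)³.
(r₁/r₂)³ = (0.5)³ = 0.125.
E₂ ≈ 980.0 N/C.

E ≈ 980 N/C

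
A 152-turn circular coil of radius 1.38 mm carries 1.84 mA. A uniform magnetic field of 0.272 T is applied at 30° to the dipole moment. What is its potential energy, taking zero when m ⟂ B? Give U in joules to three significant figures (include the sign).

U ≈ -3.94×10⁻⁷ J

m = NIA = NIπa² = 152·(0.00184)·π·(0.00138)² = 1.673×10⁻⁶ A·m².
U = −m·B = −mB cosθ.
U = −(1.673×10⁻⁶)(0.272)·cos30° = -3.941×10⁻⁷ J.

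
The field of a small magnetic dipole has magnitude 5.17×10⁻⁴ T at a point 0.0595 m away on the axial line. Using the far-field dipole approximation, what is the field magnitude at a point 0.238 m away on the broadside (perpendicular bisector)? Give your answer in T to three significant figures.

Dipole fields scale as 1/r³ in the far field.
The axial field is twice the equatorial field at the same r, so the geometry factor is 1/2.
B₂ = B₁ · (1/2) · (r₁/r₂)³ = 5.17×10⁻⁴ · 0.5 · (0.0595/0.238)³.
(r₁/r₂)³ = (0.25)³ = 0.01562.
B₂ ≈ 4.039×10⁻⁶ T.

B ≈ 4.04×10⁻⁶ T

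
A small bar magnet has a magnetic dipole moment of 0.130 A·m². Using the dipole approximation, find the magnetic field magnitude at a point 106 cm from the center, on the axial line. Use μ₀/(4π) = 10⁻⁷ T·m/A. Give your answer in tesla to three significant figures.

B ≈ 2.18×10⁻⁸ T

On axis B = (μ₀/4π)·2m/r³.
B = 2·(10⁻⁷)·(0.130) / (1.06)³ = 2.183×10⁻⁸ T.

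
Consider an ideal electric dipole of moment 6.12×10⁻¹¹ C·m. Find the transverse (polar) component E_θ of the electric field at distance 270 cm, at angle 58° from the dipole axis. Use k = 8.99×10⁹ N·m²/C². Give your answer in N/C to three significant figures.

For a dipole, E_θ = (kp sinθ)/r³.
kp/r³ = (8.99×10⁹)(6.12×10⁻¹¹)/(2.70)³ = 0.02795 N/C.
E_θ = 0.02795·sin58° = 0.02371 N/C.

E_θ ≈ 0.0237 N/C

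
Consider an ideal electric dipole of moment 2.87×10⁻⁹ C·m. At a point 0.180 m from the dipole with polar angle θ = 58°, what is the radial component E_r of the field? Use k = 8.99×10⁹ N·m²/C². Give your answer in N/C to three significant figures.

E_r ≈ 4690 N/C

For a dipole, E_r = (2kp cosθ)/r³.
kp/r³ = (8.99×10⁹)(2.87×10⁻⁹)/(0.180)³ = 4424 N/C.
E_r = 2·4424·cos58° = 4689 N/C.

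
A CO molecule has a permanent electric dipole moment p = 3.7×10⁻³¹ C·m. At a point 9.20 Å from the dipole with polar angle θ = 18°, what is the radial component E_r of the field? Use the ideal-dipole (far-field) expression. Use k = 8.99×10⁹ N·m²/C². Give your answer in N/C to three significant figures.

For a dipole, E_r = (2kp cosθ)/r³.
kp/r³ = (8.99×10⁹)(3.70×10⁻³¹)/(9.20×10⁻¹⁰)³ = 4.272×10⁶ N/C.
E_r = 2·4.272×10⁶·cos18° = 8.125×10⁶ N/C.

E_r ≈ 8.13×10⁶ N/C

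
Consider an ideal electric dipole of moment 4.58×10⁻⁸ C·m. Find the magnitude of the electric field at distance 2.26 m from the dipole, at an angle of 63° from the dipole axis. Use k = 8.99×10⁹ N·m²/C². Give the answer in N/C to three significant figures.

At angle θ the dipole field magnitude is E = (kp/r³)·√(1 + 3cos²θ).
kp/r³ = (8.99×10⁹)(4.58×10⁻⁸) / (2.26)³ = 35.67 N/C.
√(1 + 3cos²63°) = √(1 + 3·0.2061) = √1.6183 ≈ 1.2721.
E ≈ 35.67 × 1.272 = 45.38 N/C.

E ≈ 45.4 N/C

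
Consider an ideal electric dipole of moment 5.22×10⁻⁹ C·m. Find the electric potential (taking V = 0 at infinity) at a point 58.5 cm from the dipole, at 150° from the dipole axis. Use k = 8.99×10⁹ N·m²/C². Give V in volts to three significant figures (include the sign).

The dipole potential is V = kp cosθ / r².
V = (8.99×10⁹)(5.22×10⁻⁹)·cos150° / (0.585)² = -118.8 V.

V ≈ -119 V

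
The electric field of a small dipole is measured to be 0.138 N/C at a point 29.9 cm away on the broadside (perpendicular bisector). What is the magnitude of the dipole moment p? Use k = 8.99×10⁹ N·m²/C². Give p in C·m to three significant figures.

In the equatorial plane E = kp/r³, so p = Er³/(k).
p = (0.138)·(0.299)³ / (8.99×10⁹) = 4.103×10⁻¹³ C·m.

p ≈ 4.10×10⁻¹³ C·m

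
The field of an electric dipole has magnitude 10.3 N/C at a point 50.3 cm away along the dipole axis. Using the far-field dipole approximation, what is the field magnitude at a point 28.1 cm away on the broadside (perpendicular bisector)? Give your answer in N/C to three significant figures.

E ≈ 29.5 N/C

Dipole fields scale as 1/r³ in the far field.
The axial field is twice the equatorial field at the same r, so the geometry factor is 1/2.
E₂ = E₁ · (1/2) · (r₁/r₂)³ = 10.3 · 0.5 · (50.3/28.1)³.
(r₁/r₂)³ = (1.79)³ = 5.736.
E₂ ≈ 29.54 N/C.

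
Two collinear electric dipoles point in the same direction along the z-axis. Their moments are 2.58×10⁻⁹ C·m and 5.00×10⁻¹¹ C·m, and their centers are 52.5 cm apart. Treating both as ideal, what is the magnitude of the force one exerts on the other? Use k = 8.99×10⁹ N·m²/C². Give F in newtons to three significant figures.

F ≈ 9.16×10⁻⁸ N

On-axis field of dipole 1 at distance r: E = 2kp₁/r³. Force on dipole 2 is F = p₂·dE/dr (gradient along axis).
dE/dr = −6kp₁/r⁴, so |F| = 6kp₁p₂/r⁴ (attractive for aligned moments).
F = 6(8.99×10⁹)(2.58×10⁻⁹)(5.00×10⁻¹¹)/(0.525)⁴ = 9.159×10⁻⁸ N.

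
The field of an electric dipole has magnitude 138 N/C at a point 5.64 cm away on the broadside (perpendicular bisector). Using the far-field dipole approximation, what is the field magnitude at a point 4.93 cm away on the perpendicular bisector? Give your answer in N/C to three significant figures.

Dipole fields scale as 1/r³ in the far field; the geometry is the same at both points.
E₂ = E₁ · (r₁/r₂)³ = 138 · (5.64/4.93)³.
(r₁/r₂)³ = (1.144)³ = 1.497.
E₂ ≈ 206.6 N/C.

E ≈ 207 N/C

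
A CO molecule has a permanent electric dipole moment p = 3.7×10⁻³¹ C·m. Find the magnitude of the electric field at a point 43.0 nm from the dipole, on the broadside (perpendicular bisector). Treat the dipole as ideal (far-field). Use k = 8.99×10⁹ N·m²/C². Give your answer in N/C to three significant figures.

E ≈ 41.8 N/C

On the perpendicular bisector E = kp/r³ (half the axial value at the same distance).
E = (8.99×10⁹)(3.70×10⁻³¹) / (4.30×10⁻⁸)³ = 41.84 N/C.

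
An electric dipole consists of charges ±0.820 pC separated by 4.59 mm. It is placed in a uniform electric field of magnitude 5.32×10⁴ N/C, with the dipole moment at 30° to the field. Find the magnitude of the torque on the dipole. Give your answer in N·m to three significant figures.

Dipole moment p = qd = (8.20×10⁻¹³ C)(0.00459 m) = 3.764×10⁻¹⁵ C·m.
Torque on an electric dipole: τ = pE sinθ.
τ = (3.764×10⁻¹⁵)(5.32×10⁴)·sin30° = 1.001×10⁻¹⁰ N·m.

τ ≈ 1.00×10⁻¹⁰ N·m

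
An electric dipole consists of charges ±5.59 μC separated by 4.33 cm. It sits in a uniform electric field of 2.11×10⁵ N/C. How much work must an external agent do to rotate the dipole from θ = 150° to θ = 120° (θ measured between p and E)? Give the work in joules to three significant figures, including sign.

W ≈ -0.0187 J

Dipole moment p = qd = (5.59×10⁻⁶ C)(0.0433 m) = 2.42×10⁻⁷ C·m.
W_ext = ΔU = U(θ₂) − U(θ₁) = −pE cosθ₂ − (−pE cosθ₁) = pE(cosθ₁ − cosθ₂).
W = (2.42×10⁻⁷)(2.11×10⁵)·(cos150° − cos120°) = (0.05106)·(-0.3660) = -0.01869 J.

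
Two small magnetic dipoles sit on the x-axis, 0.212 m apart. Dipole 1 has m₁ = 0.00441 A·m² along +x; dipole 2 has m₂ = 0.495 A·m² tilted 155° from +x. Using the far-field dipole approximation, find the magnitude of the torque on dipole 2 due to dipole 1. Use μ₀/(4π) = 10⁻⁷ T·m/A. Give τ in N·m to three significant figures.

Dipole B is on the axis of dipole A, so B₁ there is axial: B₁ = (μ₀/4π)·2m₁/r³ along +x.
B₁ = 2(10⁻⁷)(0.00441)/(0.212)³ = 9.257×10⁻⁸ T.
τ = m₂ B₁ sinθ.
τ = (0.495)(9.257×10⁻⁸)·sin155° = 1.936×10⁻⁸ N·m.

τ ≈ 1.94×10⁻⁸ N·m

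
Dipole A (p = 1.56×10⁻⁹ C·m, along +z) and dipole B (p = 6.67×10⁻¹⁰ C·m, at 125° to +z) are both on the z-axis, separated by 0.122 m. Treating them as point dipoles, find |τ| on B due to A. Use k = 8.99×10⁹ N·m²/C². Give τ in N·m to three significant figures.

The second dipole sits on the axis of the first, so the field there is axial: E₁ = 2kp₁/r³ along +z.
E₁ = 2(8.99×10⁹)(1.56×10⁻⁹)/(0.122)³ = 1.545×10⁴ N/C.
Torque on the second dipole: τ = p₂ E₁ sinθ.
τ = (6.67×10⁻¹⁰)(1.545×10⁴)·sin125° = 8.440×10⁻⁶ N·m.

τ ≈ 8.44×10⁻⁶ N·m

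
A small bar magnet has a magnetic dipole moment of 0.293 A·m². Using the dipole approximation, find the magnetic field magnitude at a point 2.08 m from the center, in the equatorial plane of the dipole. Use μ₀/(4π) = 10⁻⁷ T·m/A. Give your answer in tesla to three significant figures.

B ≈ 3.26×10⁻⁹ T

In the equatorial plane B = (μ₀/4π)·m/r³ (half the axial value).
B = (10⁻⁷)·(0.293) / (2.08)³ = 3.256×10⁻⁹ T.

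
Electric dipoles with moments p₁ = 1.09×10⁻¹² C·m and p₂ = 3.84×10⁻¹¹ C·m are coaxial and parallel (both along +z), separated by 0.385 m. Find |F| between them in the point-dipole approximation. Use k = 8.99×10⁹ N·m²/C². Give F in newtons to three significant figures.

On-axis field of dipole 1 at distance r: E = 2kp₁/r³. Force on dipole 2 is F = p₂·dE/dr (gradient along axis).
dE/dr = −6kp₁/r⁴, so |F| = 6kp₁p₂/r⁴ (attractive for aligned moments).
F = 6(8.99×10⁹)(1.09×10⁻¹²)(3.84×10⁻¹¹)/(0.385)⁴ = 1.028×10⁻¹⁰ N.

F ≈ 1.03×10⁻¹⁰ N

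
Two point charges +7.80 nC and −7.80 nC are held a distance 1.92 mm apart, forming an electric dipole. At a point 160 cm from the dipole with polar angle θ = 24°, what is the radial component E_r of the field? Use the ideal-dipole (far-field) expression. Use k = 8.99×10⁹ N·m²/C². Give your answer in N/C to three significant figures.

Dipole moment p = qd = (7.80×10⁻⁹ C)(0.00192 m) = 1.498×10⁻¹¹ C·m.
For a dipole, E_r = (2kp cosθ)/r³.
kp/r³ = (8.99×10⁹)(1.498×10⁻¹¹)/(1.60)³ = 0.03288 N/C.
E_r = 2·0.03288·cos24° = 0.06007 N/C.

E_r ≈ 0.0601 N/C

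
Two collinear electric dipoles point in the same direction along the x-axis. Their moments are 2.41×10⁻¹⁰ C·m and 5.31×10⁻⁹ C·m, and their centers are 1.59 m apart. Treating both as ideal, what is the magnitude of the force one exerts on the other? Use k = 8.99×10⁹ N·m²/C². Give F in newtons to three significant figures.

F ≈ 1.08×10⁻⁸ N

On-axis field of dipole 1 at distance r: E = 2kp₁/r³. Force on dipole 2 is F = p₂·dE/dr (gradient along axis).
dE/dr = −6kp₁/r⁴, so |F| = 6kp₁p₂/r⁴ (attractive for aligned moments).
F = 6(8.99×10⁹)(2.41×10⁻¹⁰)(5.31×10⁻⁹)/(1.59)⁴ = 1.080×10⁻⁸ N.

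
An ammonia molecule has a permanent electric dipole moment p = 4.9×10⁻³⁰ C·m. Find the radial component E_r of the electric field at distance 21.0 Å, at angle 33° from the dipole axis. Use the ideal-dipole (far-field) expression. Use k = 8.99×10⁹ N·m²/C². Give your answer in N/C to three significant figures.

E_r ≈ 7.98×10⁶ N/C

For a dipole, E_r = (2kp cosθ)/r³.
kp/r³ = (8.99×10⁹)(4.90×10⁻³⁰)/(2.10×10⁻⁹)³ = 4.757×10⁶ N/C.
E_r = 2·4.757×10⁶·cos33° = 7.978×10⁶ N/C.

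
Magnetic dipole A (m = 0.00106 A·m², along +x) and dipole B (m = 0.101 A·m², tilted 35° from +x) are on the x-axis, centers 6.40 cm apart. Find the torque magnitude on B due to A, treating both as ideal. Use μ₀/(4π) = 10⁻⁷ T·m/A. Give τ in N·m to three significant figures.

Dipole B is on the axis of dipole A, so B₁ there is axial: B₁ = (μ₀/4π)·2m₁/r³ along +x.
B₁ = 2(10⁻⁷)(0.00106)/(0.0640)³ = 8.087×10⁻⁷ T.
τ = m₂ B₁ sinθ.
τ = (0.101)(8.087×10⁻⁷)·sin35° = 4.685×10⁻⁸ N·m.

τ ≈ 4.68×10⁻⁸ N·m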